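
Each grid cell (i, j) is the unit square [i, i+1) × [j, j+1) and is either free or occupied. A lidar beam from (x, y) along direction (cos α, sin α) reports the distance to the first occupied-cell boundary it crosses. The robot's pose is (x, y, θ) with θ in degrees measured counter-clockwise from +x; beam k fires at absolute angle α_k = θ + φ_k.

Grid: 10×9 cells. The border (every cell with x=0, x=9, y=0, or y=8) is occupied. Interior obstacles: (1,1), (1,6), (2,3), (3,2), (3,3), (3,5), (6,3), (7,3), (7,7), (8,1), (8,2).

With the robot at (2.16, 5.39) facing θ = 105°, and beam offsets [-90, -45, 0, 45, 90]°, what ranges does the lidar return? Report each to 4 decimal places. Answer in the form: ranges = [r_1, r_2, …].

beam 1: φ=-90°, α=15°
  direction (0.9659, 0.2588); cell (2,5); t to first gridline: x 0.8696, y 2.3569 (then +1.0353 / +3.8637)
    (3,5) via x @ 0.8696  # hit
  → r_1 = 0.8696
beam 2: φ=-45°, α=60°
  direction (0.5000, 0.8660); cell (2,5); t to first gridline: x 1.6800, y 0.7044 (then +2.0000 / +1.1547)
    (2,6) via y @ 0.7044
    (3,6) via x @ 1.6800
    (3,7) via y @ 1.8591
    (3,8) via y @ 3.0138  # hit
  → r_2 = 3.0138
beam 3: φ=0°, α=105°
  direction (-0.2588, 0.9659); cell (2,5); t to first gridline: x 0.6182, y 0.6315 (then +3.8637 / +1.0353)
    (1,5) via x @ 0.6182
    (1,6) via y @ 0.6315  # hit
  → r_3 = 0.6315
beam 4: φ=45°, α=150°
  direction (-0.8660, 0.5000); cell (2,5); t to first gridline: x 0.1848, y 1.2200 (then +1.1547 / +2.0000)
    (1,5) via x @ 0.1848
    (1,6) via y @ 1.2200  # hit
  → r_4 = 1.2200
beam 5: φ=90°, α=195°
  direction (-0.9659, -0.2588); cell (2,5); t to first gridline: x 0.1656, y 1.5068 (then +1.0353 / +3.8637)
    (1,5) via x @ 0.1656
    (0,5) via x @ 1.2009  # hit
  → r_5 = 1.2009

ranges = [0.8696, 3.0138, 0.6315, 1.2200, 1.2009]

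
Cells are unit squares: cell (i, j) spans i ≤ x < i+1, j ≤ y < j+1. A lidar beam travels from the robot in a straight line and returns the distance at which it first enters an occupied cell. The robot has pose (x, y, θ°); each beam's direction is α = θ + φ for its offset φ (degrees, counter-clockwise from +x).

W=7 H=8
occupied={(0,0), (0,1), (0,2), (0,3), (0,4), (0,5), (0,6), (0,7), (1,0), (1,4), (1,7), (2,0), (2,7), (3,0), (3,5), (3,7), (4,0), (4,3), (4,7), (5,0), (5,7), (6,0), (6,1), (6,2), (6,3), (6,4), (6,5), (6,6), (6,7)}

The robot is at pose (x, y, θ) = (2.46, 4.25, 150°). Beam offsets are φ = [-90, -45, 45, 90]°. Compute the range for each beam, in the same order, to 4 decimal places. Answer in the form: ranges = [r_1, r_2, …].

beam 1: φ=-90°, α=60°
  direction (0.5000, 0.8660); cell (2,4); t to first gridline: x 1.0800, y 0.8660 (then +2.0000 / +1.1547)
    (2,5) via y @ 0.8660
    (3,5) via x @ 1.0800  # hit
  → r_1 = 1.0800
beam 2: φ=-45°, α=105°
  direction (-0.2588, 0.9659); cell (2,4); t to first gridline: x 1.7773, y 0.7765 (then +3.8637 / +1.0353)
    (2,5) via y @ 0.7765
    (1,5) via x @ 1.7773
    (1,6) via y @ 1.8117
    (1,7) via y @ 2.8470  # hit
  → r_2 = 2.8470
beam 3: φ=45°, α=195°
  direction (-0.9659, -0.2588); cell (2,4); t to first gridline: x 0.4762, y 0.9659 (then +1.0353 / +3.8637)
    (1,4) via x @ 0.4762  # hit
  → r_3 = 0.4762
beam 4: φ=90°, α=240°
  direction (-0.5000, -0.8660); cell (2,4); t to first gridline: x 0.9200, y 0.2887 (then +2.0000 / +1.1547)
    (2,3) via y @ 0.2887
    (1,3) via x @ 0.9200
    (1,2) via y @ 1.4434
    (1,1) via y @ 2.5981
    (0,1) via x @ 2.9200  # hit
  → r_4 = 2.9200

ranges = [1.0800, 2.8470, 0.4762, 2.9200]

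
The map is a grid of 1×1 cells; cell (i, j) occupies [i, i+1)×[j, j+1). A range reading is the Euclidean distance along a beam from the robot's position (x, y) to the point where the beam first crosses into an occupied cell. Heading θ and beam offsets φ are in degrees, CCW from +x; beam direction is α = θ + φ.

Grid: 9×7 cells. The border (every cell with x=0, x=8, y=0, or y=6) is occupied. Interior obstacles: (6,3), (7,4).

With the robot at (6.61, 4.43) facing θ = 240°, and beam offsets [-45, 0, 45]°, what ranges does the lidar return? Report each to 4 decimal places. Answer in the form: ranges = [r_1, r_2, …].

ranges = [5.8079, 0.4965, 0.4452]

beam 1: φ=-45°, α=195°
  cosα=-0.9659 sinα=-0.2588 | (6,4) | tMaxX 0.6315 tMaxY 1.6614 | tΔX 1.0353 tΔY 3.8637
    t=0.6315 [x] (5,4)
    t=1.6614 [y] (5,3)
    t=1.6668 [x] (4,3)
    t=2.7021 [x] (3,3)
    t=3.7373 [x] (2,3)
    t=4.7726 [x] (1,3)
    t=5.5251 [y] (1,2)
    t=5.8079 [x] (0,2) — stop
  → r_1 = 5.8079
beam 2: φ=0°, α=240°
  cosα=-0.5000 sinα=-0.8660 | (6,4) | tMaxX 1.2200 tMaxY 0.4965 | tΔX 2.0000 tΔY 1.1547
    t=0.4965 [y] (6,3) — stop
  → r_2 = 0.4965
beam 3: φ=45°, α=285°
  cosα=0.2588 sinα=-0.9659 | (6,4) | tMaxX 1.5068 tMaxY 0.4452 | tΔX 3.8637 tΔY 1.0353
    t=0.4452 [y] (6,3) — stop
  → r_3 = 0.4452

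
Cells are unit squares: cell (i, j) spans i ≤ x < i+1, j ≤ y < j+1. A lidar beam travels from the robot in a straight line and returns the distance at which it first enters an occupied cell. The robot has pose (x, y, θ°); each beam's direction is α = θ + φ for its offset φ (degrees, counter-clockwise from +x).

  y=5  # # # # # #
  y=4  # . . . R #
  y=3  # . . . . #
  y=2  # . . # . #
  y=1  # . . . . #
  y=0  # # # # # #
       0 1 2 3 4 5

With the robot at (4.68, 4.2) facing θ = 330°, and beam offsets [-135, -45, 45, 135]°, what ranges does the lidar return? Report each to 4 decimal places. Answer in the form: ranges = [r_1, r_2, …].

ranges = [3.8098, 1.2364, 0.3313, 0.8282]

beam 1: φ=-135°, α=195°
  dir = (cos 195°, sin 195°) = (-0.9659, -0.2588); from cell (4,4)
  next x-line at t=0.7040, next y-line at t=0.7727; Δt_x=1.0353, Δt_y=3.8637
    x: enter (3,4) at t=0.7040
    y: enter (3,3) at t=0.7727
    x: enter (2,3) at t=1.7393
    x: enter (1,3) at t=2.7745
    x: enter (0,3) at t=3.8098 ← occupied
  → r_1 = 3.8098
beam 2: φ=-45°, α=285°
  dir = (cos 285°, sin 285°) = (0.2588, -0.9659); from cell (4,4)
  next x-line at t=1.2364, next y-line at t=0.2071; Δt_x=3.8637, Δt_y=1.0353
    y: enter (4,3) at t=0.2071
    x: enter (5,3) at t=1.2364 ← occupied
  → r_2 = 1.2364
beam 3: φ=45°, α=15°
  dir = (cos 15°, sin 15°) = (0.9659, 0.2588); from cell (4,4)
  next x-line at t=0.3313, next y-line at t=3.0910; Δt_x=1.0353, Δt_y=3.8637
    x: enter (5,4) at t=0.3313 ← occupied
  → r_3 = 0.3313
beam 4: φ=135°, α=105°
  dir = (cos 105°, sin 105°) = (-0.2588, 0.9659); from cell (4,4)
  next x-line at t=2.6273, next y-line at t=0.8282; Δt_x=3.8637, Δt_y=1.0353
    y: enter (4,5) at t=0.8282 ← occupied
  → r_4 = 0.8282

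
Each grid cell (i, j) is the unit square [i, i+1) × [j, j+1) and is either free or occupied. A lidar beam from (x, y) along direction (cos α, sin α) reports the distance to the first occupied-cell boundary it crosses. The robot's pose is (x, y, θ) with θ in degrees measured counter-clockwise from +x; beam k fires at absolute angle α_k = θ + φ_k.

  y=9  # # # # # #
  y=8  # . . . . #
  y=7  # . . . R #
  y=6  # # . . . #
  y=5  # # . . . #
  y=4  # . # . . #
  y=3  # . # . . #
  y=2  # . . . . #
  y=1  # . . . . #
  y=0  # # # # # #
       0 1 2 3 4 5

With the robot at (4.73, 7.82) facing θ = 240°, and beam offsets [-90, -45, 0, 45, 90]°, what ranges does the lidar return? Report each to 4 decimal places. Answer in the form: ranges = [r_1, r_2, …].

ranges = [2.3600, 3.1682, 3.4600, 1.0432, 0.3118]

beam 1: φ=-90°, α=150°
  cosα=-0.8660 sinα=0.5000 | (4,7) | tMaxX 0.8429 tMaxY 0.3600 | tΔX 1.1547 tΔY 2.0000
    t=0.3600 [y] (4,8)
    t=0.8429 [x] (3,8)
    t=1.9976 [x] (2,8)
    t=2.3600 [y] (2,9) — stop
  → r_1 = 2.3600
beam 2: φ=-45°, α=195°
  cosα=-0.9659 sinα=-0.2588 | (4,7) | tMaxX 0.7558 tMaxY 3.1682 | tΔX 1.0353 tΔY 3.8637
    t=0.7558 [x] (3,7)
    t=1.7910 [x] (2,7)
    t=2.8263 [x] (1,7)
    t=3.1682 [y] (1,6) — stop
  → r_2 = 3.1682
beam 3: φ=0°, α=240°
  cosα=-0.5000 sinα=-0.8660 | (4,7) | tMaxX 1.4600 tMaxY 0.9469 | tΔX 2.0000 tΔY 1.1547
    t=0.9469 [y] (4,6)
    t=1.4600 [x] (3,6)
    t=2.1016 [y] (3,5)
    t=3.2563 [y] (3,4)
    t=3.4600 [x] (2,4) — stop
  → r_3 = 3.4600
beam 4: φ=45°, α=285°
  cosα=0.2588 sinα=-0.9659 | (4,7) | tMaxX 1.0432 tMaxY 0.8489 | tΔX 3.8637 tΔY 1.0353
    t=0.8489 [y] (4,6)
    t=1.0432 [x] (5,6) — stop
  → r_4 = 1.0432
beam 5: φ=90°, α=330°
  cosα=0.8660 sinα=-0.5000 | (4,7) | tMaxX 0.3118 tMaxY 1.6400 | tΔX 1.1547 tΔY 2.0000
    t=0.3118 [x] (5,7) — stop
  → r_5 = 0.3118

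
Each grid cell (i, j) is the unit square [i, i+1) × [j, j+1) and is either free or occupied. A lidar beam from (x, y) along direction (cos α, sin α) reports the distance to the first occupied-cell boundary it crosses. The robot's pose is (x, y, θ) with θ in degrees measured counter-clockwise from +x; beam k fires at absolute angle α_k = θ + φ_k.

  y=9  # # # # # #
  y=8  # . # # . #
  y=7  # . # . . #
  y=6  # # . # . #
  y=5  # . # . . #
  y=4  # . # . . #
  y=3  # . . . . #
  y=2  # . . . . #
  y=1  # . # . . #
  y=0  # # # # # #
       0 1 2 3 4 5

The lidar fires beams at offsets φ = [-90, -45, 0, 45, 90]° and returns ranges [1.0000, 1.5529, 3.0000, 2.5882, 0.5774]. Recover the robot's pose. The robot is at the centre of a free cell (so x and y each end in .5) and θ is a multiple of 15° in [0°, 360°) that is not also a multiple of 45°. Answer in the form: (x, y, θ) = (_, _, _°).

Candidates: 24 free-cell centres × 16 headings = 384 poses. Raycast each; keep the one whose scan matches to 4 dp.
  (4.5, 6.5, 165°): beam 1 = 1.9319 ≠ 1.0000 ✗
  (3.5, 3.5, 75°): beam 1 = 1.5529 ≠ 1.0000 ✗
  (1.5, 2.5, 255°): beam 1 = 0.5176 ≠ 1.0000 ✗
  (1.5, 2.5, 120°): beam 1 = 4.0415 ≠ 1.0000 ✗
  (3.5, 3.5, 120°): beam 1 = 1.7321 ≠ 1.0000 ✗
  …
  (3.5, 1.5, 60°): r_1=1.0000, r_2=1.5529, r_3=3.0000, r_4=2.5882, r_5=0.5774 — all match ✓
Only this pose fits every beam.

(x, y, θ) = (3.5, 1.5, 60°)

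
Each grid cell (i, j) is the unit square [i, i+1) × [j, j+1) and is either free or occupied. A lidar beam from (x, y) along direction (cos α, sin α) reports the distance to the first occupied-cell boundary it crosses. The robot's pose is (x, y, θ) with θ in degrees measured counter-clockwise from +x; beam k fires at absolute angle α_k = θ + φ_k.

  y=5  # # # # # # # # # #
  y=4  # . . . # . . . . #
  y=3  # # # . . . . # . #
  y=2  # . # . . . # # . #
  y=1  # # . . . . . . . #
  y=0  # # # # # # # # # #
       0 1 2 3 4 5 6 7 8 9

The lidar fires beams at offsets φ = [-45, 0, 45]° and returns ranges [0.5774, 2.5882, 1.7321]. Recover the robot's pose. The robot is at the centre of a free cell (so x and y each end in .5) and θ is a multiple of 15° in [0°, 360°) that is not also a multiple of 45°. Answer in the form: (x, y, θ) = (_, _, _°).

(x, y, θ) = (5.5, 2.5, 75°)

Enumerate (i+0.5, j+0.5, θ) over the 24 free cells and 16 admissible headings. For each, cast all 3 beams and compare to the given ranges.
  (5.5, 1.5, 60°): beam 1 = 1.9319 ≠ 0.5774 ✗
  (7.5, 1.5, 75°): beam 1 = 1.7321 ≠ 0.5774 ✗
  (5.5, 3.5, 120°): beam 1 = 1.5529 ≠ 0.5774 ✗
  …
  (5.5, 2.5, 75°): r_1=0.5774, r_2=2.5882, r_3=1.7321 — all match ✓
Only this pose fits every beam.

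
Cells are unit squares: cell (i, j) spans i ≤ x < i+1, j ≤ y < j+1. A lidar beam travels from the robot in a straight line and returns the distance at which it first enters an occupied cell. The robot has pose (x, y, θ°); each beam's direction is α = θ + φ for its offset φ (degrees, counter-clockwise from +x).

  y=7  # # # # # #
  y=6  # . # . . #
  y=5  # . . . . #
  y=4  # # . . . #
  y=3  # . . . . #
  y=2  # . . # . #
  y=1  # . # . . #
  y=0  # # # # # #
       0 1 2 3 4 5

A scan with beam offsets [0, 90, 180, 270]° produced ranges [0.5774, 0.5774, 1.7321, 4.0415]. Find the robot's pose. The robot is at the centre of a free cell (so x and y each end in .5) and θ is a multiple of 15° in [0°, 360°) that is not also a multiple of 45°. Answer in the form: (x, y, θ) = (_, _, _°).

The pose lattice has 20·16 = 320 candidates. Test each by forward raycasting.
  (2.5, 4.5, 285°): beam 1 = 1.9319 ≠ 0.5774 ✗
  (2.5, 2.5, 75°): beam 1 = 4.6587 ≠ 0.5774 ✗
  (3.5, 6.5, 300°): beam 1 = 3.0000 ≠ 0.5774 ✗
  (3.5, 6.5, 105°): beam 1 = 0.5176 ≠ 0.5774 ✗
  (4.5, 3.5, 60°): beam 1 = 1.0000 ≠ 0.5774 ✗
  …
  (1.5, 3.5, 120°): r_1=0.5774, r_2=0.5774, r_3=1.7321, r_4=4.0415 — all match ✓
No second candidate reproduces the full scan.

(x, y, θ) = (1.5, 3.5, 120°)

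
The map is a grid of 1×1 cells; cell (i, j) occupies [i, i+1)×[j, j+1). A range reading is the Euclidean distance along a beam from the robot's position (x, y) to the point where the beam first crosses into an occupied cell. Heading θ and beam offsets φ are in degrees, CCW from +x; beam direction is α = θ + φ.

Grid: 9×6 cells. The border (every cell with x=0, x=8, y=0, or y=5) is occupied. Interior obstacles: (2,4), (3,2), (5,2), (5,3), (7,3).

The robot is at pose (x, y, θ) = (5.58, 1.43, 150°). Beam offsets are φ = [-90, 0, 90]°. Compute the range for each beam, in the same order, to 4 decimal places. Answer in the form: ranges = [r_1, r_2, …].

beam 1: φ=-90°, α=60°
  direction (0.5000, 0.8660); cell (5,1); t to first gridline: x 0.8400, y 0.6582 (then +2.0000 / +1.1547)
    (5,2) via y @ 0.6582  # hit
  → r_1 = 0.6582
beam 2: φ=0°, α=150°
  direction (-0.8660, 0.5000); cell (5,1); t to first gridline: x 0.6697, y 1.1400 (then +1.1547 / +2.0000)
    (4,1) via x @ 0.6697
    (4,2) via y @ 1.1400
    (3,2) via x @ 1.8244  # hit
  → r_2 = 1.8244
beam 3: φ=90°, α=240°
  direction (-0.5000, -0.8660); cell (5,1); t to first gridline: x 1.1600, y 0.4965 (then +2.0000 / +1.1547)
    (5,0) via y @ 0.4965  # hit
  → r_3 = 0.4965

ranges = [0.6582, 1.8244, 0.4965]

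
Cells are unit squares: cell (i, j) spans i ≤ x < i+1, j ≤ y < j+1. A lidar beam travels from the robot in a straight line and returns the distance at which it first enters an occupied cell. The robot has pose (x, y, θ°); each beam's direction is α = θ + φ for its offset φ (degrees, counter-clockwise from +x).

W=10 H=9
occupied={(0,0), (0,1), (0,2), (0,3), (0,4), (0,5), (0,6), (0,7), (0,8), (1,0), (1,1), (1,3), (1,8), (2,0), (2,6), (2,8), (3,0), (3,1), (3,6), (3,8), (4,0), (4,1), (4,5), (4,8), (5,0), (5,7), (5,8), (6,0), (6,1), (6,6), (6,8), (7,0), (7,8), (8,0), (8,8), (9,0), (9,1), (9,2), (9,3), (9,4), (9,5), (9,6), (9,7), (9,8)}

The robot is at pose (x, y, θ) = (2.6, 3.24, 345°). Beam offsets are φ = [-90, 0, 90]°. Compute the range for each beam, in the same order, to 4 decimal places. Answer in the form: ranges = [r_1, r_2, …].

ranges = [2.3182, 6.6258, 2.8574]

beam 1: φ=-90°, α=255°
  d=(-0.2588,-0.9659)  start (2,3)  tX=2.3182 tY=0.2485  stride 1/|dx|=3.8637 1/|dy|=1.0353
    cross y-line → (2,2), t=0.2485
    cross y-line → (2,1), t=1.2837
    cross x-line → (1,1), t=2.3182 (wall)
  → r_1 = 2.3182
beam 2: φ=0°, α=345°
  d=(0.9659,-0.2588)  start (2,3)  tX=0.4141 tY=0.9273  stride 1/|dx|=1.0353 1/|dy|=3.8637
    cross x-line → (3,3), t=0.4141
    cross y-line → (3,2), t=0.9273
    cross x-line → (4,2), t=1.4494
    cross x-line → (5,2), t=2.4847
    cross x-line → (6,2), t=3.5199
    cross x-line → (7,2), t=4.5552
    cross y-line → (7,1), t=4.7910
    cross x-line → (8,1), t=5.5905
    cross x-line → (9,1), t=6.6258 (wall)
  → r_2 = 6.6258
beam 3: φ=90°, α=75°
  d=(0.2588,0.9659)  start (2,3)  tX=1.5455 tY=0.7868  stride 1/|dx|=3.8637 1/|dy|=1.0353
    cross y-line → (2,4), t=0.7868
    cross x-line → (3,4), t=1.5455
    cross y-line → (3,5), t=1.8221
    cross y-line → (3,6), t=2.8574 (wall)
  → r_3 = 2.8574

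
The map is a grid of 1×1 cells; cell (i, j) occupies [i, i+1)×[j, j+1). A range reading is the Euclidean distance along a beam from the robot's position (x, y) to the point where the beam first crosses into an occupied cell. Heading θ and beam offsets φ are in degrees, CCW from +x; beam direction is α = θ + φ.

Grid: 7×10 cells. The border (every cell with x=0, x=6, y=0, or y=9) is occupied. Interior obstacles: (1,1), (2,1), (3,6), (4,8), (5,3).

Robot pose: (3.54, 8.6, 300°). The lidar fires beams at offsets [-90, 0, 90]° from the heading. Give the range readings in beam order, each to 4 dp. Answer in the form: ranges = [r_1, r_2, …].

beam 1: φ=-90°, α=210°
  dir = (cos 210°, sin 210°) = (-0.8660, -0.5000); from cell (3,8)
  next x-line at t=0.6235, next y-line at t=1.2000; Δt_x=1.1547, Δt_y=2.0000
    x: enter (2,8) at t=0.6235
    y: enter (2,7) at t=1.2000
    x: enter (1,7) at t=1.7782
    x: enter (0,7) at t=2.9329 ← occupied
  → r_1 = 2.9329
beam 2: φ=0°, α=300°
  dir = (cos 300°, sin 300°) = (0.5000, -0.8660); from cell (3,8)
  next x-line at t=0.9200, next y-line at t=0.6928; Δt_x=2.0000, Δt_y=1.1547
    y: enter (3,7) at t=0.6928
    x: enter (4,7) at t=0.9200
    y: enter (4,6) at t=1.8475
    x: enter (5,6) at t=2.9200
    y: enter (5,5) at t=3.0022
    y: enter (5,4) at t=4.1569
    x: enter (6,4) at t=4.9200 ← occupied
  → r_2 = 4.9200
beam 3: φ=90°, α=30°
  dir = (cos 30°, sin 30°) = (0.8660, 0.5000); from cell (3,8)
  next x-line at t=0.5312, next y-line at t=0.8000; Δt_x=1.1547, Δt_y=2.0000
    x: enter (4,8) at t=0.5312 ← occupied
  → r_3 = 0.5312

ranges = [2.9329, 4.9200, 0.5312]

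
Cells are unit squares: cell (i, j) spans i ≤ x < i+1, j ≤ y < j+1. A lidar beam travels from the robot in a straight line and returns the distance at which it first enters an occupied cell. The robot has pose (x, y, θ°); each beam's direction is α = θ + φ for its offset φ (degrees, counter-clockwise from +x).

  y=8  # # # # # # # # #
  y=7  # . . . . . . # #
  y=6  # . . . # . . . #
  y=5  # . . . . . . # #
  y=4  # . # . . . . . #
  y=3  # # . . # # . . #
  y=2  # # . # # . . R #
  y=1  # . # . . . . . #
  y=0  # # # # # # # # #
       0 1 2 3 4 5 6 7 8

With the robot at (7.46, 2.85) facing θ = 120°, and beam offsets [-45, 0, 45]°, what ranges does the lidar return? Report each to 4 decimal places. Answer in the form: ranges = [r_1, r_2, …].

ranges = [2.0864, 5.9467, 1.5115]

beam 1: φ=-45°, α=75°
  direction (0.2588, 0.9659); cell (7,2); t to first gridline: x 2.0864, y 0.1553 (then +3.8637 / +1.0353)
    (7,3) via y @ 0.1553
    (7,4) via y @ 1.1906
    (8,4) via x @ 2.0864  # hit
  → r_1 = 2.0864
beam 2: φ=0°, α=120°
  direction (-0.5000, 0.8660); cell (7,2); t to first gridline: x 0.9200, y 0.1732 (then +2.0000 / +1.1547)
    (7,3) via y @ 0.1732
    (6,3) via x @ 0.9200
    (6,4) via y @ 1.3279
    (6,5) via y @ 2.4826
    (5,5) via x @ 2.9200
    (5,6) via y @ 3.6373
    (5,7) via y @ 4.7920
    (4,7) via x @ 4.9200
    (4,8) via y @ 5.9467  # hit
  → r_2 = 5.9467
beam 3: φ=45°, α=165°
  direction (-0.9659, 0.2588); cell (7,2); t to first gridline: x 0.4762, y 0.5796 (then +1.0353 / +3.8637)
    (6,2) via x @ 0.4762
    (6,3) via y @ 0.5796
    (5,3) via x @ 1.5115  # hit
  → r_3 = 1.5115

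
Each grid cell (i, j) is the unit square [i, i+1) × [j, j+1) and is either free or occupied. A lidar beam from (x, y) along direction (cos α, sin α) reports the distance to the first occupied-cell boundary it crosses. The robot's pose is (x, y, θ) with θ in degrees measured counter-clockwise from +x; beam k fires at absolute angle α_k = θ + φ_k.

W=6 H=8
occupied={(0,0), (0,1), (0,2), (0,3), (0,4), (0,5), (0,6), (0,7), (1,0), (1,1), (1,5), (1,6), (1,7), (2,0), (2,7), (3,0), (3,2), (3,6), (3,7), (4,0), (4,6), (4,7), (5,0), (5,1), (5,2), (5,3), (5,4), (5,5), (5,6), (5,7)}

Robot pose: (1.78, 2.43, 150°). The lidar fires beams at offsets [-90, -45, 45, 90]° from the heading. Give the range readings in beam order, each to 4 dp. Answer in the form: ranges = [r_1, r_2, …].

ranges = [4.1223, 2.6607, 0.8075, 0.4965]

beam 1: φ=-90°, α=60°
  direction (0.5000, 0.8660); cell (1,2); t to first gridline: x 0.4400, y 0.6582 (then +2.0000 / +1.1547)
    (2,2) via x @ 0.4400
    (2,3) via y @ 0.6582
    (2,4) via y @ 1.8129
    (3,4) via x @ 2.4400
    (3,5) via y @ 2.9676
    (3,6) via y @ 4.1223  # hit
  → r_1 = 4.1223
beam 2: φ=-45°, α=105°
  direction (-0.2588, 0.9659); cell (1,2); t to first gridline: x 3.0137, y 0.5901 (then +3.8637 / +1.0353)
    (1,3) via y @ 0.5901
    (1,4) via y @ 1.6254
    (1,5) via y @ 2.6607  # hit
  → r_2 = 2.6607
beam 3: φ=45°, α=195°
  direction (-0.9659, -0.2588); cell (1,2); t to first gridline: x 0.8075, y 1.6614 (then +1.0353 / +3.8637)
    (0,2) via x @ 0.8075  # hit
  → r_3 = 0.8075
beam 4: φ=90°, α=240°
  direction (-0.5000, -0.8660); cell (1,2); t to first gridline: x 1.5600, y 0.4965 (then +2.0000 / +1.1547)
    (1,1) via y @ 0.4965  # hit
  → r_4 = 0.4965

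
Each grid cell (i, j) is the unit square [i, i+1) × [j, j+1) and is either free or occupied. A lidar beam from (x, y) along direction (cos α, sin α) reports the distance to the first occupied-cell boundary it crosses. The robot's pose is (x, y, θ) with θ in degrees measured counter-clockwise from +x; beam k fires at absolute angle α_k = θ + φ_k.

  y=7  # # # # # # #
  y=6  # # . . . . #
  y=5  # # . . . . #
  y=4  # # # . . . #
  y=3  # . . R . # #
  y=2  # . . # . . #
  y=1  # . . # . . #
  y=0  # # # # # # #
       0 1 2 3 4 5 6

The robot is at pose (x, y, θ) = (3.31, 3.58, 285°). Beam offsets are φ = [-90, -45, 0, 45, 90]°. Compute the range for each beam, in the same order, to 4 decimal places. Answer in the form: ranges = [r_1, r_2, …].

beam 1: φ=-90°, α=195°
  d=(-0.9659,-0.2588)  start (3,3)  tX=0.3209 tY=2.2409  stride 1/|dx|=1.0353 1/|dy|=3.8637
    cross x-line → (2,3), t=0.3209
    cross x-line → (1,3), t=1.3562
    cross y-line → (1,2), t=2.2409
    cross x-line → (0,2), t=2.3915 (wall)
  → r_1 = 2.3915
beam 2: φ=-45°, α=240°
  d=(-0.5000,-0.8660)  start (3,3)  tX=0.6200 tY=0.6697  stride 1/|dx|=2.0000 1/|dy|=1.1547
    cross x-line → (2,3), t=0.6200
    cross y-line → (2,2), t=0.6697
    cross y-line → (2,1), t=1.8244
    cross x-line → (1,1), t=2.6200
    cross y-line → (1,0), t=2.9791 (wall)
  → r_2 = 2.9791
beam 3: φ=0°, α=285°
  d=(0.2588,-0.9659)  start (3,3)  tX=2.6660 tY=0.6005  stride 1/|dx|=3.8637 1/|dy|=1.0353
    cross y-line → (3,2), t=0.6005 (wall)
  → r_3 = 0.6005
beam 4: φ=45°, α=330°
  d=(0.8660,-0.5000)  start (3,3)  tX=0.7967 tY=1.1600  stride 1/|dx|=1.1547 1/|dy|=2.0000
    cross x-line → (4,3), t=0.7967
    cross y-line → (4,2), t=1.1600
    cross x-line → (5,2), t=1.9514
    cross x-line → (6,2), t=3.1061 (wall)
  → r_4 = 3.1061
beam 5: φ=90°, α=15°
  d=(0.9659,0.2588)  start (3,3)  tX=0.7143 tY=1.6228  stride 1/|dx|=1.0353 1/|dy|=3.8637
    cross x-line → (4,3), t=0.7143
    cross y-line → (4,4), t=1.6228
    cross x-line → (5,4), t=1.7496
    cross x-line → (6,4), t=2.7849 (wall)
  → r_5 = 2.7849

ranges = [2.3915, 2.9791, 0.6005, 3.1061, 2.7849]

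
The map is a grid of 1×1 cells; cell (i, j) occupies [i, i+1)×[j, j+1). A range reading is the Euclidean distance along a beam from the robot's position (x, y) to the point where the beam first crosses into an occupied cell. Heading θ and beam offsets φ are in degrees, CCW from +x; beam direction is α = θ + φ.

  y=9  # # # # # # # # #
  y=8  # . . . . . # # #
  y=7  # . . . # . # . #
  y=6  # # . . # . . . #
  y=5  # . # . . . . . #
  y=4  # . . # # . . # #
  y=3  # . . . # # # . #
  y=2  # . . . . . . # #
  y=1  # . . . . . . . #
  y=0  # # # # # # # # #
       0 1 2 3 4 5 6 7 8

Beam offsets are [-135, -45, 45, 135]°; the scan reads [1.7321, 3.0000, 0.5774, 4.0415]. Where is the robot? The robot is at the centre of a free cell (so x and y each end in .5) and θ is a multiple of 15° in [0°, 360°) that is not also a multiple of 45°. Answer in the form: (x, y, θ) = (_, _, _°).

(x, y, θ) = (4.5, 2.5, 15°)

Candidates: 42 free-cell centres × 16 headings = 672 poses. Raycast each; keep the one whose scan matches to 4 dp.
  (6.5, 5.5, 150°): beam 1 = 1.5529 ≠ 1.7321 ✗
  (5.5, 6.5, 210°): beam 1 = 1.9319 ≠ 1.7321 ✗
  (2.5, 4.5, 195°): beam 1 = 0.5774 ≠ 1.7321 ✗
  …
  (4.5, 2.5, 15°): r_1=1.7321, r_2=3.0000, r_3=0.5774, r_4=4.0415 — all match ✓
Only this pose fits every beam.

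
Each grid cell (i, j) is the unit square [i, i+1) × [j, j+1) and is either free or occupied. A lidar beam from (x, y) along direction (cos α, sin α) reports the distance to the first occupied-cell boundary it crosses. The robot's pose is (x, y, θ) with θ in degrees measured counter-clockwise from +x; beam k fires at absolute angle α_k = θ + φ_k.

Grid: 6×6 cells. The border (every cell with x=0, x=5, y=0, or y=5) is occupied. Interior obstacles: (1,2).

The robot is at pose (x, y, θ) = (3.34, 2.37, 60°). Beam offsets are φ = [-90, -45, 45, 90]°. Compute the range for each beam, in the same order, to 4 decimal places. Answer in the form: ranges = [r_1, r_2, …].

ranges = [1.9168, 1.7186, 2.7228, 2.7020]

beam 1: φ=-90°, α=330°
  cosα=0.8660 sinα=-0.5000 | (3,2) | tMaxX 0.7621 tMaxY 0.7400 | tΔX 1.1547 tΔY 2.0000
    t=0.7400 [y] (3,1)
    t=0.7621 [x] (4,1)
    t=1.9168 [x] (5,1) — stop
  → r_1 = 1.9168
beam 2: φ=-45°, α=15°
  cosα=0.9659 sinα=0.2588 | (3,2) | tMaxX 0.6833 tMaxY 2.4341 | tΔX 1.0353 tΔY 3.8637
    t=0.6833 [x] (4,2)
    t=1.7186 [x] (5,2) — stop
  → r_2 = 1.7186
beam 3: φ=45°, α=105°
  cosα=-0.2588 sinα=0.9659 | (3,2) | tMaxX 1.3137 tMaxY 0.6522 | tΔX 3.8637 tΔY 1.0353
    t=0.6522 [y] (3,3)
    t=1.3137 [x] (2,3)
    t=1.6875 [y] (2,4)
    t=2.7228 [y] (2,5) — stop
  → r_3 = 2.7228
beam 4: φ=90°, α=150°
  cosα=-0.8660 sinα=0.5000 | (3,2) | tMaxX 0.3926 tMaxY 1.2600 | tΔX 1.1547 tΔY 2.0000
    t=0.3926 [x] (2,2)
    t=1.2600 [y] (2,3)
    t=1.5473 [x] (1,3)
    t=2.7020 [x] (0,3) — stop
  → r_4 = 2.7020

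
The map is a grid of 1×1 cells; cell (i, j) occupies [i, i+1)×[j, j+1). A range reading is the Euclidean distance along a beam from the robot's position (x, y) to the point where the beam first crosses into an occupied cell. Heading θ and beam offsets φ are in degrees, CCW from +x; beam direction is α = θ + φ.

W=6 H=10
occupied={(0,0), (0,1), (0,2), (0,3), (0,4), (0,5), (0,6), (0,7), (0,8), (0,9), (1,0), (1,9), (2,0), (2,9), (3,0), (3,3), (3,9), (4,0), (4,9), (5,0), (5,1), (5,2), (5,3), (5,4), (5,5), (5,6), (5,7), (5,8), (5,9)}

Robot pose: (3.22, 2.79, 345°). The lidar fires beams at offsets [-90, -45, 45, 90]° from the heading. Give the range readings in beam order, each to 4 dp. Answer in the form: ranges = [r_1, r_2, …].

ranges = [1.8531, 2.0669, 0.4200, 0.2174]

beam 1: φ=-90°, α=255°
  d=(-0.2588,-0.9659)  start (3,2)  tX=0.8500 tY=0.8179  stride 1/|dx|=3.8637 1/|dy|=1.0353
    cross y-line → (3,1), t=0.8179
    cross x-line → (2,1), t=0.8500
    cross y-line → (2,0), t=1.8531 (wall)
  → r_1 = 1.8531
beam 2: φ=-45°, α=300°
  d=(0.5000,-0.8660)  start (3,2)  tX=1.5600 tY=0.9122  stride 1/|dx|=2.0000 1/|dy|=1.1547
    cross y-line → (3,1), t=0.9122
    cross x-line → (4,1), t=1.5600
    cross y-line → (4,0), t=2.0669 (wall)
  → r_2 = 2.0669
beam 3: φ=45°, α=30°
  d=(0.8660,0.5000)  start (3,2)  tX=0.9007 tY=0.4200  stride 1/|dx|=1.1547 1/|dy|=2.0000
    cross y-line → (3,3), t=0.4200 (wall)
  → r_3 = 0.4200
beam 4: φ=90°, α=75°
  d=(0.2588,0.9659)  start (3,2)  tX=3.0137 tY=0.2174  stride 1/|dx|=3.8637 1/|dy|=1.0353
    cross y-line → (3,3), t=0.2174 (wall)
  → r_4 = 0.2174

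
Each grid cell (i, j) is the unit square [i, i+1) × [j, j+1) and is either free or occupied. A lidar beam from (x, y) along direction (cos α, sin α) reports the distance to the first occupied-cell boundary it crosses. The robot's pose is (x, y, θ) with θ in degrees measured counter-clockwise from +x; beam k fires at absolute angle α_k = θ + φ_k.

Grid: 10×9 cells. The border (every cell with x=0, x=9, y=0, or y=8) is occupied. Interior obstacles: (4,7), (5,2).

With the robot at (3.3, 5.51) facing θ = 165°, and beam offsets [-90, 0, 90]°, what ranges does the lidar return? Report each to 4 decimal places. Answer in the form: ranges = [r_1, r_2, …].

ranges = [2.5778, 2.3811, 4.6691]

beam 1: φ=-90°, α=75°
  dir = (cos 75°, sin 75°) = (0.2588, 0.9659); from cell (3,5)
  next x-line at t=2.7046, next y-line at t=0.5073; Δt_x=3.8637, Δt_y=1.0353
    y: enter (3,6) at t=0.5073
    y: enter (3,7) at t=1.5426
    y: enter (3,8) at t=2.5778 ← occupied
  → r_1 = 2.5778
beam 2: φ=0°, α=165°
  dir = (cos 165°, sin 165°) = (-0.9659, 0.2588); from cell (3,5)
  next x-line at t=0.3106, next y-line at t=1.8932; Δt_x=1.0353, Δt_y=3.8637
    x: enter (2,5) at t=0.3106
    x: enter (1,5) at t=1.3459
    y: enter (1,6) at t=1.8932
    x: enter (0,6) at t=2.3811 ← occupied
  → r_2 = 2.3811
beam 3: φ=90°, α=255°
  dir = (cos 255°, sin 255°) = (-0.2588, -0.9659); from cell (3,5)
  next x-line at t=1.1591, next y-line at t=0.5280; Δt_x=3.8637, Δt_y=1.0353
    y: enter (3,4) at t=0.5280
    x: enter (2,4) at t=1.1591
    y: enter (2,3) at t=1.5633
    y: enter (2,2) at t=2.5985
    y: enter (2,1) at t=3.6338
    y: enter (2,0) at t=4.6691 ← occupied
  → r_3 = 4.6691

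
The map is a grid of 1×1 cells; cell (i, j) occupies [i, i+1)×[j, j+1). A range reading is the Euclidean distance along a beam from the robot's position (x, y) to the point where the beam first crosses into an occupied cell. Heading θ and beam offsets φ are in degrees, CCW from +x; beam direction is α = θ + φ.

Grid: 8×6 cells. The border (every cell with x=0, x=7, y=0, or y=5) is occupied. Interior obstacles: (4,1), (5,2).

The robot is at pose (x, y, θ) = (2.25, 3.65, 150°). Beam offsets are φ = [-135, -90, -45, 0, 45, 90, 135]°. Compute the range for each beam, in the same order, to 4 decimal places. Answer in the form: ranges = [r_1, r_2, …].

ranges = [4.9176, 1.5588, 1.3976, 1.4434, 1.2941, 2.5000, 2.7435]

beam 1: φ=-135°, α=15°
  dir = (cos 15°, sin 15°) = (0.9659, 0.2588); from cell (2,3)
  next x-line at t=0.7765, next y-line at t=1.3523; Δt_x=1.0353, Δt_y=3.8637
    x: enter (3,3) at t=0.7765
    y: enter (3,4) at t=1.3523
    x: enter (4,4) at t=1.8117
    x: enter (5,4) at t=2.8470
    x: enter (6,4) at t=3.8823
    x: enter (7,4) at t=4.9176 ← occupied
  → r_1 = 4.9176
beam 2: φ=-90°, α=60°
  dir = (cos 60°, sin 60°) = (0.5000, 0.8660); from cell (2,3)
  next x-line at t=1.5000, next y-line at t=0.4041; Δt_x=2.0000, Δt_y=1.1547
    y: enter (2,4) at t=0.4041
    x: enter (3,4) at t=1.5000
    y: enter (3,5) at t=1.5588 ← occupied
  → r_2 = 1.5588
beam 3: φ=-45°, α=105°
  dir = (cos 105°, sin 105°) = (-0.2588, 0.9659); from cell (2,3)
  next x-line at t=0.9659, next y-line at t=0.3623; Δt_x=3.8637, Δt_y=1.0353
    y: enter (2,4) at t=0.3623
    x: enter (1,4) at t=0.9659
    y: enter (1,5) at t=1.3976 ← occupied
  → r_3 = 1.3976
beam 4: φ=0°, α=150°
  dir = (cos 150°, sin 150°) = (-0.8660, 0.5000); from cell (2,3)
  next x-line at t=0.2887, next y-line at t=0.7000; Δt_x=1.1547, Δt_y=2.0000
    x: enter (1,3) at t=0.2887
    y: enter (1,4) at t=0.7000
    x: enter (0,4) at t=1.4434 ← occupied
  → r_4 = 1.4434
beam 5: φ=45°, α=195°
  dir = (cos 195°, sin 195°) = (-0.9659, -0.2588); from cell (2,3)
  next x-line at t=0.2588, next y-line at t=2.5114; Δt_x=1.0353, Δt_y=3.8637
    x: enter (1,3) at t=0.2588
    x: enter (0,3) at t=1.2941 ← occupied
  → r_5 = 1.2941
beam 6: φ=90°, α=240°
  dir = (cos 240°, sin 240°) = (-0.5000, -0.8660); from cell (2,3)
  next x-line at t=0.5000, next y-line at t=0.7506; Δt_x=2.0000, Δt_y=1.1547
    x: enter (1,3) at t=0.5000
    y: enter (1,2) at t=0.7506
    y: enter (1,1) at t=1.9053
    x: enter (0,1) at t=2.5000 ← occupied
  → r_6 = 2.5000
beam 7: φ=135°, α=285°
  dir = (cos 285°, sin 285°) = (0.2588, -0.9659); from cell (2,3)
  next x-line at t=2.8978, next y-line at t=0.6729; Δt_x=3.8637, Δt_y=1.0353
    y: enter (2,2) at t=0.6729
    y: enter (2,1) at t=1.7082
    y: enter (2,0) at t=2.7435 ← occupied
  → r_7 = 2.7435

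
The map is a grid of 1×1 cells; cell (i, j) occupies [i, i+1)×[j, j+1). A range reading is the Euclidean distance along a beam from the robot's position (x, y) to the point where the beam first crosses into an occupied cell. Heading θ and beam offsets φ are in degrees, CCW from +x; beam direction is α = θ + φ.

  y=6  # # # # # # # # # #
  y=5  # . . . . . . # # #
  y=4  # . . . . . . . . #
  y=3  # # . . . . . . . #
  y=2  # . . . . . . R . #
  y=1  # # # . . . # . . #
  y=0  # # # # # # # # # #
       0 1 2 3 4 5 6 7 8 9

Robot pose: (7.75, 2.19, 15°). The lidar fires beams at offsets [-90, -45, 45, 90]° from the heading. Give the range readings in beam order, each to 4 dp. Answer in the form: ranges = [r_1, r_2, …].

beam 1: φ=-90°, α=285°
  direction (0.2588, -0.9659); cell (7,2); t to first gridline: x 0.9659, y 0.1967 (then +3.8637 / +1.0353)
    (7,1) via y @ 0.1967
    (8,1) via x @ 0.9659
    (8,0) via y @ 1.2320  # hit
  → r_1 = 1.2320
beam 2: φ=-45°, α=330°
  direction (0.8660, -0.5000); cell (7,2); t to first gridline: x 0.2887, y 0.3800 (then +1.1547 / +2.0000)
    (8,2) via x @ 0.2887
    (8,1) via y @ 0.3800
    (9,1) via x @ 1.4434  # hit
  → r_2 = 1.4434
beam 3: φ=45°, α=60°
  direction (0.5000, 0.8660); cell (7,2); t to first gridline: x 0.5000, y 0.9353 (then +2.0000 / +1.1547)
    (8,2) via x @ 0.5000
    (8,3) via y @ 0.9353
    (8,4) via y @ 2.0900
    (9,4) via x @ 2.5000  # hit
  → r_3 = 2.5000
beam 4: φ=90°, α=105°
  direction (-0.2588, 0.9659); cell (7,2); t to first gridline: x 2.8978, y 0.8386 (then +3.8637 / +1.0353)
    (7,3) via y @ 0.8386
    (7,4) via y @ 1.8738
    (6,4) via x @ 2.8978
    (6,5) via y @ 2.9091
    (6,6) via y @ 3.9444  # hit
  → r_4 = 3.9444

ranges = [1.2320, 1.4434, 2.5000, 3.9444]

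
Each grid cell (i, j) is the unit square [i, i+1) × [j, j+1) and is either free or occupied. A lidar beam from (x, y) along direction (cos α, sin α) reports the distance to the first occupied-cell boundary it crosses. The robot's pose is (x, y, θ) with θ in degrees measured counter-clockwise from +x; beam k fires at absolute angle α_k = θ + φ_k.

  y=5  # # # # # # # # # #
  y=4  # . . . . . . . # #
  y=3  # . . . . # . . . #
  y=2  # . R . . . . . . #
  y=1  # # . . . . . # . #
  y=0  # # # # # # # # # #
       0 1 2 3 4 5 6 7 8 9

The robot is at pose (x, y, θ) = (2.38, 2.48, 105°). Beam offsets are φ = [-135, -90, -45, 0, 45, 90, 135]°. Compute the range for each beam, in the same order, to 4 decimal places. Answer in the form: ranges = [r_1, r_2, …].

ranges = [2.9600, 2.7124, 2.9098, 2.6089, 1.5935, 1.4287, 0.7600]

beam 1: φ=-135°, α=330°
  dir = (cos 330°, sin 330°) = (0.8660, -0.5000); from cell (2,2)
  next x-line at t=0.7159, next y-line at t=0.9600; Δt_x=1.1547, Δt_y=2.0000
    x: enter (3,2) at t=0.7159
    y: enter (3,1) at t=0.9600
    x: enter (4,1) at t=1.8706
    y: enter (4,0) at t=2.9600 ← occupied
  → r_1 = 2.9600
beam 2: φ=-90°, α=15°
  dir = (cos 15°, sin 15°) = (0.9659, 0.2588); from cell (2,2)
  next x-line at t=0.6419, next y-line at t=2.0091; Δt_x=1.0353, Δt_y=3.8637
    x: enter (3,2) at t=0.6419
    x: enter (4,2) at t=1.6771
    y: enter (4,3) at t=2.0091
    x: enter (5,3) at t=2.7124 ← occupied
  → r_2 = 2.7124
beam 3: φ=-45°, α=60°
  dir = (cos 60°, sin 60°) = (0.5000, 0.8660); from cell (2,2)
  next x-line at t=1.2400, next y-line at t=0.6004; Δt_x=2.0000, Δt_y=1.1547
    y: enter (2,3) at t=0.6004
    x: enter (3,3) at t=1.2400
    y: enter (3,4) at t=1.7551
    y: enter (3,5) at t=2.9098 ← occupied
  → r_3 = 2.9098
beam 4: φ=0°, α=105°
  dir = (cos 105°, sin 105°) = (-0.2588, 0.9659); from cell (2,2)
  next x-line at t=1.4682, next y-line at t=0.5383; Δt_x=3.8637, Δt_y=1.0353
    y: enter (2,3) at t=0.5383
    x: enter (1,3) at t=1.4682
    y: enter (1,4) at t=1.5736
    y: enter (1,5) at t=2.6089 ← occupied
  → r_4 = 2.6089
beam 5: φ=45°, α=150°
  dir = (cos 150°, sin 150°) = (-0.8660, 0.5000); from cell (2,2)
  next x-line at t=0.4388, next y-line at t=1.0400; Δt_x=1.1547, Δt_y=2.0000
    x: enter (1,2) at t=0.4388
    y: enter (1,3) at t=1.0400
    x: enter (0,3) at t=1.5935 ← occupied
  → r_5 = 1.5935
beam 6: φ=90°, α=195°
  dir = (cos 195°, sin 195°) = (-0.9659, -0.2588); from cell (2,2)
  next x-line at t=0.3934, next y-line at t=1.8546; Δt_x=1.0353, Δt_y=3.8637
    x: enter (1,2) at t=0.3934
    x: enter (0,2) at t=1.4287 ← occupied
  → r_6 = 1.4287
beam 7: φ=135°, α=240°
  dir = (cos 240°, sin 240°) = (-0.5000, -0.8660); from cell (2,2)
  next x-line at t=0.7600, next y-line at t=0.5543; Δt_x=2.0000, Δt_y=1.1547
    y: enter (2,1) at t=0.5543
    x: enter (1,1) at t=0.7600 ← occupied
  → r_7 = 0.7600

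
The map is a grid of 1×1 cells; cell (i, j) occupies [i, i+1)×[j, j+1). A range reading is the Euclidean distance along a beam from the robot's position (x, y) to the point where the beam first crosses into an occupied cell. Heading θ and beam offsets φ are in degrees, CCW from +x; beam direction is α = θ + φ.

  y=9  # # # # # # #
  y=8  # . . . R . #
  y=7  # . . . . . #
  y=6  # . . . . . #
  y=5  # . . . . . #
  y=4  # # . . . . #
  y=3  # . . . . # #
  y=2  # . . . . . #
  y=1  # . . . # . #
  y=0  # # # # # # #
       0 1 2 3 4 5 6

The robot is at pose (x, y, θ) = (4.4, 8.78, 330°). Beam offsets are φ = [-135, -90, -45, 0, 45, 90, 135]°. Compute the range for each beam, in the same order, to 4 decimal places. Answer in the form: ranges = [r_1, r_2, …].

ranges = [3.5199, 4.8000, 4.9486, 1.8475, 0.8500, 0.2540, 0.2278]

beam 1: φ=-135°, α=195°
  d=(-0.9659,-0.2588)  start (4,8)  tX=0.4141 tY=3.0137  stride 1/|dx|=1.0353 1/|dy|=3.8637
    cross x-line → (3,8), t=0.4141
    cross x-line → (2,8), t=1.4494
    cross x-line → (1,8), t=2.4847
    cross y-line → (1,7), t=3.0137
    cross x-line → (0,7), t=3.5199 (wall)
  → r_1 = 3.5199
beam 2: φ=-90°, α=240°
  d=(-0.5000,-0.8660)  start (4,8)  tX=0.8000 tY=0.9007  stride 1/|dx|=2.0000 1/|dy|=1.1547
    cross x-line → (3,8), t=0.8000
    cross y-line → (3,7), t=0.9007
    cross y-line → (3,6), t=2.0554
    cross x-line → (2,6), t=2.8000
    cross y-line → (2,5), t=3.2101
    cross y-line → (2,4), t=4.3648
    cross x-line → (1,4), t=4.8000 (wall)
  → r_2 = 4.8000
beam 3: φ=-45°, α=285°
  d=(0.2588,-0.9659)  start (4,8)  tX=2.3182 tY=0.8075  stride 1/|dx|=3.8637 1/|dy|=1.0353
    cross y-line → (4,7), t=0.8075
    cross y-line → (4,6), t=1.8428
    cross x-line → (5,6), t=2.3182
    cross y-line → (5,5), t=2.8781
    cross y-line → (5,4), t=3.9133
    cross y-line → (5,3), t=4.9486 (wall)
  → r_3 = 4.9486
beam 4: φ=0°, α=330°
  d=(0.8660,-0.5000)  start (4,8)  tX=0.6928 tY=1.5600  stride 1/|dx|=1.1547 1/|dy|=2.0000
    cross x-line → (5,8), t=0.6928
    cross y-line → (5,7), t=1.5600
    cross x-line → (6,7), t=1.8475 (wall)
  → r_4 = 1.8475
beam 5: φ=45°, α=15°
  d=(0.9659,0.2588)  start (4,8)  tX=0.6212 tY=0.8500  stride 1/|dx|=1.0353 1/|dy|=3.8637
    cross x-line → (5,8), t=0.6212
    cross y-line → (5,9), t=0.8500 (wall)
  → r_5 = 0.8500
beam 6: φ=90°, α=60°
  d=(0.5000,0.8660)  start (4,8)  tX=1.2000 tY=0.2540  stride 1/|dx|=2.0000 1/|dy|=1.1547
    cross y-line → (4,9), t=0.2540 (wall)
  → r_6 = 0.2540
beam 7: φ=135°, α=105°
  d=(-0.2588,0.9659)  start (4,8)  tX=1.5455 tY=0.2278  stride 1/|dx|=3.8637 1/|dy|=1.0353
    cross y-line → (4,9), t=0.2278 (wall)
  → r_7 = 0.2278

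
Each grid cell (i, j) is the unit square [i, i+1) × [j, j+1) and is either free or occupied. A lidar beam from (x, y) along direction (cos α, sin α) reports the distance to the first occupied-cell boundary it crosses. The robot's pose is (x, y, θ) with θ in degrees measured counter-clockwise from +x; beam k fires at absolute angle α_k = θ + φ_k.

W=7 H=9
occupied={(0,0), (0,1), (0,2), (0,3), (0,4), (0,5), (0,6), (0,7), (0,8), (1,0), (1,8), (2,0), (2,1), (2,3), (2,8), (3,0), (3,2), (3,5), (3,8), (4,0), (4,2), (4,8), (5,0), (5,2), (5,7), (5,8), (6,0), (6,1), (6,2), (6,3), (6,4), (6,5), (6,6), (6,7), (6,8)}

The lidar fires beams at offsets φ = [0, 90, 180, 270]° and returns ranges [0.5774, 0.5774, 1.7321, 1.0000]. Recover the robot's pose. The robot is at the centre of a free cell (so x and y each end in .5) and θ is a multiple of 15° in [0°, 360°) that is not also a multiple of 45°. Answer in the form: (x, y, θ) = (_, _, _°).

Candidates: 28 free-cell centres × 16 headings = 448 poses. Raycast each; keep the one whose scan matches to 4 dp.
  (2.5, 6.5, 195°): beam 1 = 1.5529 ≠ 0.5774 ✗
  (5.5, 3.5, 345°): beam 1 = 0.5176 ≠ 0.5774 ✗
  (2.5, 7.5, 210°): beam 1 = 1.7321 ≠ 0.5774 ✗
  …
  (5.5, 6.5, 30°): r_1=0.5774, r_2=0.5774, r_3=1.7321, r_4=1.0000 — all match ✓
Only this pose fits every beam.

(x, y, θ) = (5.5, 6.5, 30°)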